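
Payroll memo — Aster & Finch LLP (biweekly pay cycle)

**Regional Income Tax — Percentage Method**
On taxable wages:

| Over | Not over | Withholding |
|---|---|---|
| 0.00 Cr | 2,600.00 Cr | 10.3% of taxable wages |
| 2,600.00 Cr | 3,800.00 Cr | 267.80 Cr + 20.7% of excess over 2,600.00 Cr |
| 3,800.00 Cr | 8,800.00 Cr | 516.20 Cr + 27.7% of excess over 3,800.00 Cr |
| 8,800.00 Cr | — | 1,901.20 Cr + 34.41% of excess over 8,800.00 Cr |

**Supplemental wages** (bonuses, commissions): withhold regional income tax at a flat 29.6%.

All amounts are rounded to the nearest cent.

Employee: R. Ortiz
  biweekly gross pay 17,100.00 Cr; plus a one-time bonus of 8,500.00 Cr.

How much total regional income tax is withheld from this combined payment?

7,273.23 Cr

Regional Income Tax: taxable = 17,100.00 Cr
  1,901.20 Cr + 34.41% × (17,100.00 Cr − 8,800.00 Cr) = 1,901.20 Cr + 34.41% × 8,300.00 Cr = 4,757.23 Cr
Supplemental (29.6% flat on bonus): 29.6% × 8,500.00 Cr = 2,516.00 Cr
Total regional income tax: 4,757.23 Cr + 2,516.00 Cr = 7,273.23 Cr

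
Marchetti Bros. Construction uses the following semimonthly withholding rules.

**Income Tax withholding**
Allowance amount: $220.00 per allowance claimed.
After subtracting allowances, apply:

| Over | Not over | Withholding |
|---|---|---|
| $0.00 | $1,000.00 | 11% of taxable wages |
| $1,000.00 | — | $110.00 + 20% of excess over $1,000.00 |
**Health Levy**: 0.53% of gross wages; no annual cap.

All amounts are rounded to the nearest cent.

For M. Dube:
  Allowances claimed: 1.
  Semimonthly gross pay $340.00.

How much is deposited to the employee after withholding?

$325.00

Income Tax: taxable = $340.00 − 1×$220.00 = $120.00
  11% × $120.00 = $13.20
Health Levy: 0.53% × $340.00 = $1.80
Total withheld: $13.20 + $1.80 = $15.00
Net pay: $340.00 − $15.00 = $325.00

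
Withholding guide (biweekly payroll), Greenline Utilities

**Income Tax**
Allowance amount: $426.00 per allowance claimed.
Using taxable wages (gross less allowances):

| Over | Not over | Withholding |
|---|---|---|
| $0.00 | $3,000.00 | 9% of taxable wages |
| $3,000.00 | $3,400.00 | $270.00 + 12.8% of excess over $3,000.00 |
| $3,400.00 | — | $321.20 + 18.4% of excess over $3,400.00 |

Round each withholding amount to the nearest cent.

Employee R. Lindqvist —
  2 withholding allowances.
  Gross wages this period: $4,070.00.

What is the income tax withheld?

$297.90

Income Tax: taxable = $4,070.00 − 2×$426.00 = $3,218.00
  $270.00 + 12.8% × ($3,218.00 − $3,000.00) = $270.00 + 12.8% × $218.00 = $297.90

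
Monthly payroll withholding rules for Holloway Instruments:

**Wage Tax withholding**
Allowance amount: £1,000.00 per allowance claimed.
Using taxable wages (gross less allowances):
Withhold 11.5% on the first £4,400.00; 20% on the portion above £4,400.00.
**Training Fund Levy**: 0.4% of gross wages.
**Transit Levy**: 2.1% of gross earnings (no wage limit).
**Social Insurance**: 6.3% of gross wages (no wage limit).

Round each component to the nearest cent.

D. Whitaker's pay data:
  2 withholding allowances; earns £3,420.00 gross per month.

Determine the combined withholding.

Wage Tax: taxable = £3,420.00 − 2×£1,000.00 = £1,420.00
  11.5% × £1,420.00 = £163.30
Training Fund Levy: 0.4% × £3,420.00 = £13.68
Transit Levy: 2.1% × £3,420.00 = £71.82
Social Insurance: 6.3% × £3,420.00 = £215.46
Total: £163.30 + £13.68 + £71.82 + £215.46 = £464.26

£464.26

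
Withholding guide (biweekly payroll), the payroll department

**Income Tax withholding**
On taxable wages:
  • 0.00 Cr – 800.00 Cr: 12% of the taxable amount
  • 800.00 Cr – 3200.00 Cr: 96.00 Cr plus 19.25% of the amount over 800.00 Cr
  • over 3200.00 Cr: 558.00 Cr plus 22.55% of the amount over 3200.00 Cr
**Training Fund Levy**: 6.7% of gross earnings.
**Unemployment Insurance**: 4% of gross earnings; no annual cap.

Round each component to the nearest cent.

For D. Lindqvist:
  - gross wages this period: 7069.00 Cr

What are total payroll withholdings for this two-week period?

2186.84 Cr

Income Tax: taxable = 7069.00 Cr
  558.00 Cr + 22.55% × (7069.00 Cr − 3200.00 Cr) = 558.00 Cr + 22.55% × 3869.00 Cr = 1430.46 Cr
Training Fund Levy: 6.7% × 7069.00 Cr = 473.62 Cr
Unemployment Insurance: 4% × 7069.00 Cr = 282.76 Cr
Total: 1430.46 Cr + 473.62 Cr + 282.76 Cr = 2186.84 Cr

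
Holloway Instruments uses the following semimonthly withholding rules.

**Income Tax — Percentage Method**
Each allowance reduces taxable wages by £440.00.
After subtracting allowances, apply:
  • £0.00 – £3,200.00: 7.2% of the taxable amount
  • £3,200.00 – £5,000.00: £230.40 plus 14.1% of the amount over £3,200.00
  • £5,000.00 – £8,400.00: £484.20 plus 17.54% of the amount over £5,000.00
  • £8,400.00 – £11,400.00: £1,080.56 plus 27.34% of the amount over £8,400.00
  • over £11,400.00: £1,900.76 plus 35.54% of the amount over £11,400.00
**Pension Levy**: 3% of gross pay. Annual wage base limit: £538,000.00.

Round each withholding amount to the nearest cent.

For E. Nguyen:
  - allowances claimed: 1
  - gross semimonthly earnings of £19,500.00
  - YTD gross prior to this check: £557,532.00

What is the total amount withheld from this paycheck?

£4,623.12

Income Tax: taxable = £19,500.00 − 1×£440.00 = £19,060.00
  £1,900.76 + 35.54% × (£19,060.00 − £11,400.00) = £1,900.76 + 35.54% × £7,660.00 = £4,623.12
Pension Levy: YTD £557,532.00 ≥ cap £538,000.00 → £0.00
Total: £4,623.12 + £0.00 = £4,623.12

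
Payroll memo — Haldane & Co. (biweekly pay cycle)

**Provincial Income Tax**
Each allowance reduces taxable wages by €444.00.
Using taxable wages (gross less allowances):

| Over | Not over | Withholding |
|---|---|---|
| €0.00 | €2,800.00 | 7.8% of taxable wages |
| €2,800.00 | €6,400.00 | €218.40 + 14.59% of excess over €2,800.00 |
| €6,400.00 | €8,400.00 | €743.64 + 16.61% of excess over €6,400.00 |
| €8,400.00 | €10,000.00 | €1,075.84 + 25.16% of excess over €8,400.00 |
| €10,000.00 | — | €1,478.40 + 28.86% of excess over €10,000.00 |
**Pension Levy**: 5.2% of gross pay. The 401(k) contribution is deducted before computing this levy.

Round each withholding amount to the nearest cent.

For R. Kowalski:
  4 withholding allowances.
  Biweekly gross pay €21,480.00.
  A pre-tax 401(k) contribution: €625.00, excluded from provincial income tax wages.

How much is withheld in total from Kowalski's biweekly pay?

Provincial Income Tax: taxable = €21,480.00 − €625.00 − 4×€444.00 = €19,079.00
  €1,478.40 + 28.86% × (€19,079.00 − €10,000.00) = €1,478.40 + 28.86% × €9,079.00 = €4,098.60
Pension Levy: 5.2% × €20,855.00 = €1,084.46
Total: €4,098.60 + €1,084.46 = €5,183.06

€5,183.06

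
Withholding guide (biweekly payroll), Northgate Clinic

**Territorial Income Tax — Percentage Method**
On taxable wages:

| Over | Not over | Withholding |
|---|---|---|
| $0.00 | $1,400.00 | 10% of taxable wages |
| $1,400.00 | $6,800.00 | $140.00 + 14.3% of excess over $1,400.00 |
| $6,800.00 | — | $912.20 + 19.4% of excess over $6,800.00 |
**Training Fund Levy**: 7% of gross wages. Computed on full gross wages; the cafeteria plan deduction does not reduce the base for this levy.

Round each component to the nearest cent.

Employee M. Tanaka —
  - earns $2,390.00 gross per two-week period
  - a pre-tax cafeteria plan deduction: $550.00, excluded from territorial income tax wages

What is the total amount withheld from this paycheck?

Territorial Income Tax: taxable = $2,390.00 − $550.00 = $1,840.00
  $140.00 + 14.3% × ($1,840.00 − $1,400.00) = $140.00 + 14.3% × $440.00 = $202.92
Training Fund Levy: 7% × $2,390.00 = $167.30
Total: $202.92 + $167.30 = $370.22

$370.22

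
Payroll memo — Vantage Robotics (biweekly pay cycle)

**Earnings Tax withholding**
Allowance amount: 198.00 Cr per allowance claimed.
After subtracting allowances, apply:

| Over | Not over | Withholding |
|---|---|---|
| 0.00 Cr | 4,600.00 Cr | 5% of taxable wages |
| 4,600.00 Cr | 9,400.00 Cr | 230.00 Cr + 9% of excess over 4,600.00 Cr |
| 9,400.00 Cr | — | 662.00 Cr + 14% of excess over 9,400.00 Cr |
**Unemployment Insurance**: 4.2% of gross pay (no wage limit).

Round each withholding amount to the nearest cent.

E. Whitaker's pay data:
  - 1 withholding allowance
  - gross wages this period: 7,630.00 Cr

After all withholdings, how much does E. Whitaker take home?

Earnings Tax: taxable = 7,630.00 Cr − 1×198.00 Cr = 7,432.00 Cr
  230.00 Cr + 9% × (7,432.00 Cr − 4,600.00 Cr) = 230.00 Cr + 9% × 2,832.00 Cr = 484.88 Cr
Unemployment Insurance: 4.2% × 7,630.00 Cr = 320.46 Cr
Total withheld: 484.88 Cr + 320.46 Cr = 805.34 Cr
Net pay: 7,630.00 Cr − 805.34 Cr = 6,824.66 Cr

6,824.66 Cr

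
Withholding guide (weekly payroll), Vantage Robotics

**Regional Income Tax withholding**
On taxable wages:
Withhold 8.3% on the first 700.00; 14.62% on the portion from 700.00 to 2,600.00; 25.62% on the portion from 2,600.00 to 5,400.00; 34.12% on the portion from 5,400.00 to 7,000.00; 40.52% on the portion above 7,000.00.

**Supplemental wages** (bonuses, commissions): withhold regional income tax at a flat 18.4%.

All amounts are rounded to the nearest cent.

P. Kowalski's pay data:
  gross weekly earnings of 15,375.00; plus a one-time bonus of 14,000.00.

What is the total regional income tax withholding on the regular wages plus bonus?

7,568.71

Regional Income Tax: taxable = 15,375.00
  1,599.16 + 40.52% × (15,375.00 − 7,000.00) = 1,599.16 + 40.52% × 8,375.00 = 4,992.71
Supplemental (18.4% flat on bonus): 18.4% × 14,000.00 = 2,576.00
Total regional income tax: 4,992.71 + 2,576.00 = 7,568.71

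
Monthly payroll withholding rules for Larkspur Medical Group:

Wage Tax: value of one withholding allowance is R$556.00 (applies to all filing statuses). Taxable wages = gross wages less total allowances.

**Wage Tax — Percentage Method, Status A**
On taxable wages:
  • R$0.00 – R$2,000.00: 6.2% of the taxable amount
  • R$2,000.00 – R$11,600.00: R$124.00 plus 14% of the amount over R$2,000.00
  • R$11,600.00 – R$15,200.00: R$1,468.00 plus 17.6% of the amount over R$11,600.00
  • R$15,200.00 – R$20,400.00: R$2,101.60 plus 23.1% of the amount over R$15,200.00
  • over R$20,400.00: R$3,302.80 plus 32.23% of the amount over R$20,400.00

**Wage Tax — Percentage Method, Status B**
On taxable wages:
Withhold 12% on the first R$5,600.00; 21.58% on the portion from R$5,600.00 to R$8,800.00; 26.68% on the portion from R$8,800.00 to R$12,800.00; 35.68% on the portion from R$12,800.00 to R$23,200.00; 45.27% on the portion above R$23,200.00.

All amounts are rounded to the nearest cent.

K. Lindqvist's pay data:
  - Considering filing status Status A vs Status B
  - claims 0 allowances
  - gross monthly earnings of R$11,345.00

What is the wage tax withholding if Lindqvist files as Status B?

Wage Tax (Status B): taxable = R$11,345.00
  R$1,362.56 + 26.68% × (R$11,345.00 − R$8,800.00) = R$1,362.56 + 26.68% × R$2,545.00 = R$2,041.57

R$2,041.57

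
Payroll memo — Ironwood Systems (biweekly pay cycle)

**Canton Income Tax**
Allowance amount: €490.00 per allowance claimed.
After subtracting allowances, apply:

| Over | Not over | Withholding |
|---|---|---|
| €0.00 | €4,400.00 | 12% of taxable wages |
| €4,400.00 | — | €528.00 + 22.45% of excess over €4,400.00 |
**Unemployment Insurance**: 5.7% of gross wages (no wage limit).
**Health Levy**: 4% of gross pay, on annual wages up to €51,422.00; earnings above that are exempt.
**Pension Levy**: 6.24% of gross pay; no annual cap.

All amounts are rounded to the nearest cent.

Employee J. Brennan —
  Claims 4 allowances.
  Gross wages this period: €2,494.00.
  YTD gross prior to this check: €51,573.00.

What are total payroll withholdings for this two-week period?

€361.87

Canton Income Tax: taxable = €2,494.00 − 4×€490.00 = €534.00
  12% × €534.00 = €64.08
Unemployment Insurance: 5.7% × €2,494.00 = €142.16
Health Levy: YTD €51,573.00 ≥ cap €51,422.00 → €0.00
Pension Levy: 6.24% × €2,494.00 = €155.63
Total: €64.08 + €142.16 + €0.00 + €155.63 = €361.87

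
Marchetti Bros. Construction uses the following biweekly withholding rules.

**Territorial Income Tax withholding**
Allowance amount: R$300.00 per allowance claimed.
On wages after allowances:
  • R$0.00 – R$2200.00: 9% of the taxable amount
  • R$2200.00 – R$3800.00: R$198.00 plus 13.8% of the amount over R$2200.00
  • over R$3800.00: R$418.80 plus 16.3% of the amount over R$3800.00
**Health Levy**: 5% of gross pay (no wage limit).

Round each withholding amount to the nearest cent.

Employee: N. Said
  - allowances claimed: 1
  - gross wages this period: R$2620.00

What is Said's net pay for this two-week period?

R$2274.44

Territorial Income Tax: taxable = R$2620.00 − 1×R$300.00 = R$2320.00
  R$198.00 + 13.8% × (R$2320.00 − R$2200.00) = R$198.00 + 13.8% × R$120.00 = R$214.56
Health Levy: 5% × R$2620.00 = R$131.00
Total withheld: R$214.56 + R$131.00 = R$345.56
Net pay: R$2620.00 − R$345.56 = R$2274.44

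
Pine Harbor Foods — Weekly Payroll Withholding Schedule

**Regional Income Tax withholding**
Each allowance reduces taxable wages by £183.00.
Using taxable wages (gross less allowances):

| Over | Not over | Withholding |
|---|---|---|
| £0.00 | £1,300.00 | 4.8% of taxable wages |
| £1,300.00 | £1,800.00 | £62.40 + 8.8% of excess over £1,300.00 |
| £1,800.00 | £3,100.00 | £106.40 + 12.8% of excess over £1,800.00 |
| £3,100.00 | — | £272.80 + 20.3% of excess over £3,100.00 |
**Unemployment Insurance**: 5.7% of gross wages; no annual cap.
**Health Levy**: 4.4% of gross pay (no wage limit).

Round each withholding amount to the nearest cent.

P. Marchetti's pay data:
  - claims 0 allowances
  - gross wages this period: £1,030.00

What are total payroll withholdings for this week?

Regional Income Tax: taxable = £1,030.00
  4.8% × £1,030.00 = £49.44
Unemployment Insurance: 5.7% × £1,030.00 = £58.71
Health Levy: 4.4% × £1,030.00 = £45.32
Total: £49.44 + £58.71 + £45.32 = £153.47

£153.47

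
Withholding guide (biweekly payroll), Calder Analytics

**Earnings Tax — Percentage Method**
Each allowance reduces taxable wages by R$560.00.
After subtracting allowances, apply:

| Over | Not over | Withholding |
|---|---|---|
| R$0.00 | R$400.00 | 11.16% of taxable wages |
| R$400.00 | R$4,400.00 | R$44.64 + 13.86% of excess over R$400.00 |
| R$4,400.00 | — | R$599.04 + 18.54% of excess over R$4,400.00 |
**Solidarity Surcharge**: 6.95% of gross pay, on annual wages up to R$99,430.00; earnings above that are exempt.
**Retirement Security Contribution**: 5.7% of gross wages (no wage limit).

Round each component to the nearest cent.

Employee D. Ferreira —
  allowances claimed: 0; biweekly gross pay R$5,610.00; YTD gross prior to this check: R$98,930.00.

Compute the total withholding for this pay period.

Earnings Tax: taxable = R$5,610.00
  R$599.04 + 18.54% × (R$5,610.00 − R$4,400.00) = R$599.04 + 18.54% × R$1,210.00 = R$823.37
Solidarity Surcharge: cap R$99,430.00 − YTD R$98,930.00 = R$500.00 subject; 6.95% × R$500.00 = R$34.75
Retirement Security Contribution: 5.7% × R$5,610.00 = R$319.77
Total: R$823.37 + R$34.75 + R$319.77 = R$1,177.89

R$1,177.89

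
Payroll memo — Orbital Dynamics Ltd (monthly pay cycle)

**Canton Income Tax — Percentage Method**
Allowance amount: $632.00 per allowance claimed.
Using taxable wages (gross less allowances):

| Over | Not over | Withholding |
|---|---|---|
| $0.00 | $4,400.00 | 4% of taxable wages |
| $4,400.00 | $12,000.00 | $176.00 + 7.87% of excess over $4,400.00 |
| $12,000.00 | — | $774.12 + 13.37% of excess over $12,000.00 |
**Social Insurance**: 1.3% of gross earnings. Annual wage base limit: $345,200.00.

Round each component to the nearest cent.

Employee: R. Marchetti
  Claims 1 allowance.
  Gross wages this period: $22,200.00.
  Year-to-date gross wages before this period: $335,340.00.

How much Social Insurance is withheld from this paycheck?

Social Insurance: cap $345,200.00 − YTD $335,340.00 = $9,860.00 subject; 1.3% × $9,860.00 = $128.18

$128.18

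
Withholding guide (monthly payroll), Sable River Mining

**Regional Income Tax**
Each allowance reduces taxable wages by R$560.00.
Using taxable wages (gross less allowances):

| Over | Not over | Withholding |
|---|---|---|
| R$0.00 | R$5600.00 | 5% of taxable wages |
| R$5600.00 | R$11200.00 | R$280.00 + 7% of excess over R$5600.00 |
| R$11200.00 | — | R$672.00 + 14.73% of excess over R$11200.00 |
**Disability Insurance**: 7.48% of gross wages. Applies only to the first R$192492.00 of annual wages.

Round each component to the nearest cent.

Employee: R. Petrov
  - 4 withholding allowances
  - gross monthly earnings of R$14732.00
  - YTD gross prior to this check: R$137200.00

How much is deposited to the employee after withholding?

Regional Income Tax: taxable = R$14732.00 − 4×R$560.00 = R$12492.00
  R$672.00 + 14.73% × (R$12492.00 − R$11200.00) = R$672.00 + 14.73% × R$1292.00 = R$862.31
Disability Insurance: 7.48% × R$14732.00 = R$1101.95
Total withheld: R$862.31 + R$1101.95 = R$1964.26
Net pay: R$14732.00 − R$1964.26 = R$12767.74

R$12767.74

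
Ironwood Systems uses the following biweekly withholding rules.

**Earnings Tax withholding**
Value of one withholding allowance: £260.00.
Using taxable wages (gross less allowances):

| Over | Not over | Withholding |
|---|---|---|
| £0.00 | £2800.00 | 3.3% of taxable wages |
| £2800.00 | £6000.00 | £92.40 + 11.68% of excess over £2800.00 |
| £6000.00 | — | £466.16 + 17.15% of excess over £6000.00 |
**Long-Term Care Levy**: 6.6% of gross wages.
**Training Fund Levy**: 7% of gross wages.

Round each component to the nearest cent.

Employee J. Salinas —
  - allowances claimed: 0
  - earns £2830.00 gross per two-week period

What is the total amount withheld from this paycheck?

Earnings Tax: taxable = £2830.00
  £92.40 + 11.68% × (£2830.00 − £2800.00) = £92.40 + 11.68% × £30.00 = £95.90
Long-Term Care Levy: 6.6% × £2830.00 = £186.78
Training Fund Levy: 7% × £2830.00 = £198.10
Total: £95.90 + £186.78 + £198.10 = £480.78

£480.78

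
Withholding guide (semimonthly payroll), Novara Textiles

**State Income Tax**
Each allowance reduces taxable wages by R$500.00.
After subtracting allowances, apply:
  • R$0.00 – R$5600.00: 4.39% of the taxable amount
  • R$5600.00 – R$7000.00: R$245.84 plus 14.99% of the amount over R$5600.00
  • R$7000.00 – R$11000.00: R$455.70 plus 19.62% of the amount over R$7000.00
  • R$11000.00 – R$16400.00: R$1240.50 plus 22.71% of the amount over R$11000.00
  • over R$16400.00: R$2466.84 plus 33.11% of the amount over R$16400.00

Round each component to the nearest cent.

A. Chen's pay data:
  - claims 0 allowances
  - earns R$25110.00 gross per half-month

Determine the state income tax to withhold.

State Income Tax: taxable = R$25110.00
  R$2466.84 + 33.11% × (R$25110.00 − R$16400.00) = R$2466.84 + 33.11% × R$8710.00 = R$5350.72

R$5350.72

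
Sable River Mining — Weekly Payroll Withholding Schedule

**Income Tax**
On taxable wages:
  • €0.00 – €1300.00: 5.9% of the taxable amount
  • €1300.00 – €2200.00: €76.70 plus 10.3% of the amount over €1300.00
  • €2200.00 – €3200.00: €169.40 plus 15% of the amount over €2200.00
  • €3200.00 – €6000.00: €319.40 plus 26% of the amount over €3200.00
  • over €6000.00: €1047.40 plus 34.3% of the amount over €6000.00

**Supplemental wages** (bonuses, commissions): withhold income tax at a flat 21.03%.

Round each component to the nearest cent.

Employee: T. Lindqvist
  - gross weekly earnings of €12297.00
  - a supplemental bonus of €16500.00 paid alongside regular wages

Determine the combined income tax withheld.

Income Tax: taxable = €12297.00
  €1047.40 + 34.3% × (€12297.00 − €6000.00) = €1047.40 + 34.3% × €6297.00 = €3207.27
Supplemental (21.03% flat on bonus): 21.03% × €16500.00 = €3469.95
Total income tax: €3207.27 + €3469.95 = €6677.22

€6677.22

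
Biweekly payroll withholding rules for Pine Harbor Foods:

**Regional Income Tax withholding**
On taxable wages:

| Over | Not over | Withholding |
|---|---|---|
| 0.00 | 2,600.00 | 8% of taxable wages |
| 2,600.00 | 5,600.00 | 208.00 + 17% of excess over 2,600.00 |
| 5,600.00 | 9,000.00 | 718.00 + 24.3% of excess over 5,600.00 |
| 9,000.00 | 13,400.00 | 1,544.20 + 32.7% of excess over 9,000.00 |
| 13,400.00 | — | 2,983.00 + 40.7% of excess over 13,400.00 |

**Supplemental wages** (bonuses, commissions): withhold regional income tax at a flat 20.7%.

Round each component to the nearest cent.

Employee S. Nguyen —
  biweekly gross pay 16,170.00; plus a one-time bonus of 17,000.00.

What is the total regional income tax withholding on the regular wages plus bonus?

Regional Income Tax: taxable = 16,170.00
  2,983.00 + 40.7% × (16,170.00 − 13,400.00) = 2,983.00 + 40.7% × 2,770.00 = 4,110.39
Supplemental (20.7% flat on bonus): 20.7% × 17,000.00 = 3,519.00
Total regional income tax: 4,110.39 + 3,519.00 = 7,629.39

7,629.39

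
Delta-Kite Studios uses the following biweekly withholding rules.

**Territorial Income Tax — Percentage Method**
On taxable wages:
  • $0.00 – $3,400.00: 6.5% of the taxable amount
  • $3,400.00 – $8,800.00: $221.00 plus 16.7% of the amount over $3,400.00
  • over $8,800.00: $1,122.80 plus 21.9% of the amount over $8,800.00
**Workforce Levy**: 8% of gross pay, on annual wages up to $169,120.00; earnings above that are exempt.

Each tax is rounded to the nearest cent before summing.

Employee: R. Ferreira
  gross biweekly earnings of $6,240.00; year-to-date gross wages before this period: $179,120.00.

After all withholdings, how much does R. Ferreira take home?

$5,544.72

Territorial Income Tax: taxable = $6,240.00
  $221.00 + 16.7% × ($6,240.00 − $3,400.00) = $221.00 + 16.7% × $2,840.00 = $695.28
Workforce Levy: YTD $179,120.00 ≥ cap $169,120.00 → $0.00
Total withheld: $695.28 + $0.00 = $695.28
Net pay: $6,240.00 − $695.28 = $5,544.72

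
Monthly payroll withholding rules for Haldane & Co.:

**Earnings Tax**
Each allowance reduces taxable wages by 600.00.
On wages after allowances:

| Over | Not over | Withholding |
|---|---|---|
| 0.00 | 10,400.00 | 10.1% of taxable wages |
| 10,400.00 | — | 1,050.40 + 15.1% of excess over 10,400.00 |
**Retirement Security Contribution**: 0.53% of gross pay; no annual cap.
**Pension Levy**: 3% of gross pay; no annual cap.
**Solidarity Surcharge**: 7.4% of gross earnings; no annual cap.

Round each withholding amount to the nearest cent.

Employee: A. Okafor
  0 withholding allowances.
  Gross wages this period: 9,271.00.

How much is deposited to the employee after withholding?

7,321.31

Earnings Tax: taxable = 9,271.00
  10.1% × 9,271.00 = 936.37
Retirement Security Contribution: 0.53% × 9,271.00 = 49.14
Pension Levy: 3% × 9,271.00 = 278.13
Solidarity Surcharge: 7.4% × 9,271.00 = 686.05
Total withheld: 936.37 + 49.14 + 278.13 + 686.05 = 1,949.69
Net pay: 9,271.00 − 1,949.69 = 7,321.31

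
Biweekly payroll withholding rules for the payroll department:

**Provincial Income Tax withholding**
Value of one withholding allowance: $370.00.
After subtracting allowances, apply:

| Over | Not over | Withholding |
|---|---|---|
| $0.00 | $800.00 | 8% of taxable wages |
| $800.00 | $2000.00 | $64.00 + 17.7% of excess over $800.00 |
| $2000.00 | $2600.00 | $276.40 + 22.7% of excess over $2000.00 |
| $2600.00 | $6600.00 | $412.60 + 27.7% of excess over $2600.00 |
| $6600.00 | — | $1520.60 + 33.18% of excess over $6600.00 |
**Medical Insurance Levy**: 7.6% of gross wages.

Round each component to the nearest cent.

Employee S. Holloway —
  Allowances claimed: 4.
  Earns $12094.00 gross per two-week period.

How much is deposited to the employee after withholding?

Provincial Income Tax: taxable = $12094.00 − 4×$370.00 = $10614.00
  $1520.60 + 33.18% × ($10614.00 − $6600.00) = $1520.60 + 33.18% × $4014.00 = $2852.45
Medical Insurance Levy: 7.6% × $12094.00 = $919.14
Total withheld: $2852.45 + $919.14 = $3771.59
Net pay: $12094.00 − $3771.59 = $8322.41

$8322.41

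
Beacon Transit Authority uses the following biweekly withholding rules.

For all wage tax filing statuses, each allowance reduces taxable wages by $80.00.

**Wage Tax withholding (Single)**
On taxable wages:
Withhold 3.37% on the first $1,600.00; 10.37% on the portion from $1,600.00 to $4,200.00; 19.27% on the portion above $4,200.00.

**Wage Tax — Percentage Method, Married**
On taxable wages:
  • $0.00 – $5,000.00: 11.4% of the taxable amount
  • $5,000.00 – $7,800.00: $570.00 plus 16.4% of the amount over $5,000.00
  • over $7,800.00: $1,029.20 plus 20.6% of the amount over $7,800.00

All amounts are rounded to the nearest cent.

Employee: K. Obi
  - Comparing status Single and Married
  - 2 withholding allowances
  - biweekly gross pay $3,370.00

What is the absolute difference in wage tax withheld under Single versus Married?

$145.06

Wage Tax (Single): taxable = $3,370.00 − 2×$80.00 = $3,210.00
  $53.92 + 10.37% × ($3,210.00 − $1,600.00) = $53.92 + 10.37% × $1,610.00 = $220.88
Wage Tax (Married): taxable = $3,370.00 − 2×$80.00 = $3,210.00
  11.4% × $3,210.00 = $365.94
Difference: |$220.88 − $365.94| = $145.06 (higher under Married)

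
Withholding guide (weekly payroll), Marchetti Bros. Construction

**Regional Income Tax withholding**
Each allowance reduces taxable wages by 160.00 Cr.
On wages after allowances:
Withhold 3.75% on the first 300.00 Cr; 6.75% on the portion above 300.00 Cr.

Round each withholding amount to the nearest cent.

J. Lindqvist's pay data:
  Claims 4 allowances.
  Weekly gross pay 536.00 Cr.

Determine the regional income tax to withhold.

0.00 Cr

Regional Income Tax: taxable = 536.00 Cr − 4×160.00 Cr = -104.00 Cr
  Taxable ≤ 0 → 0.00 Cr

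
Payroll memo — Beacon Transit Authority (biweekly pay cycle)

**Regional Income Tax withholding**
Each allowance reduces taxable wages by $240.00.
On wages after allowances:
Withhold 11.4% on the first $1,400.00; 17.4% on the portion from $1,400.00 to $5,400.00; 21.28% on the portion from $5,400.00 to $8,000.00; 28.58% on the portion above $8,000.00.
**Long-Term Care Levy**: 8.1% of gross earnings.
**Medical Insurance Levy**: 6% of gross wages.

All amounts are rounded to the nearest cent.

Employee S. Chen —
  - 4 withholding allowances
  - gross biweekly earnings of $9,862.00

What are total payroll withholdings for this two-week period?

Regional Income Tax: taxable = $9,862.00 − 4×$240.00 = $8,902.00
  $1,408.88 + 28.58% × ($8,902.00 − $8,000.00) = $1,408.88 + 28.58% × $902.00 = $1,666.67
Long-Term Care Levy: 8.1% × $9,862.00 = $798.82
Medical Insurance Levy: 6% × $9,862.00 = $591.72
Total: $1,666.67 + $798.82 + $591.72 = $3,057.21

$3,057.21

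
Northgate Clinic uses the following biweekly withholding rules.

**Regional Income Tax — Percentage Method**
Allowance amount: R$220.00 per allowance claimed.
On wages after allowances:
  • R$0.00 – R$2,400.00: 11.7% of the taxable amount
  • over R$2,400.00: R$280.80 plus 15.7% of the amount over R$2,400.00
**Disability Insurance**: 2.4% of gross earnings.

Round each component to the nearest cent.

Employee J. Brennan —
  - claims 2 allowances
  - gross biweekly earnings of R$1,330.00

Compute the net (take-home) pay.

R$1,193.95

Regional Income Tax: taxable = R$1,330.00 − 2×R$220.00 = R$890.00
  11.7% × R$890.00 = R$104.13
Disability Insurance: 2.4% × R$1,330.00 = R$31.92
Total withheld: R$104.13 + R$31.92 = R$136.05
Net pay: R$1,330.00 − R$136.05 = R$1,193.95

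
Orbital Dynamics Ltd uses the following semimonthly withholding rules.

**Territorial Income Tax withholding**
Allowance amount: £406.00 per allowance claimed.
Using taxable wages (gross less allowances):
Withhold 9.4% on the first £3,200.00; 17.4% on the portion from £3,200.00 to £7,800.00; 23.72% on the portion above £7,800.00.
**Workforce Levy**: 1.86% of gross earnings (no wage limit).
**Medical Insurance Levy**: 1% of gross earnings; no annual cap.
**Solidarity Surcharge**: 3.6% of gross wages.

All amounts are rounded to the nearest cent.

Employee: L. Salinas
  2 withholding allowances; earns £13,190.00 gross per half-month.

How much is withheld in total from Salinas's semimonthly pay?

Territorial Income Tax: taxable = £13,190.00 − 2×£406.00 = £12,378.00
  £1,101.20 + 23.72% × (£12,378.00 − £7,800.00) = £1,101.20 + 23.72% × £4,578.00 = £2,187.10
Workforce Levy: 1.86% × £13,190.00 = £245.33
Medical Insurance Levy: 1% × £13,190.00 = £131.90
Solidarity Surcharge: 3.6% × £13,190.00 = £474.84
Total: £2,187.10 + £245.33 + £131.90 + £474.84 = £3,039.17

£3,039.17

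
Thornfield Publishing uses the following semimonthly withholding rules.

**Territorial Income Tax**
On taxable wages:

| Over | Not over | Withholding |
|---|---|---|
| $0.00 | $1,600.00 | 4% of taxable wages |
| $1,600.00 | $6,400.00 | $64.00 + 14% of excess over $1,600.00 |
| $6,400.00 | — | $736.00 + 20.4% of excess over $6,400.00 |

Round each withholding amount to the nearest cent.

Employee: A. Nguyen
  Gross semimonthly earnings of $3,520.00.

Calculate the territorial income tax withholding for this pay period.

$332.80

Territorial Income Tax: taxable = $3,520.00
  $64.00 + 14% × ($3,520.00 − $1,600.00) = $64.00 + 14% × $1,920.00 = $332.80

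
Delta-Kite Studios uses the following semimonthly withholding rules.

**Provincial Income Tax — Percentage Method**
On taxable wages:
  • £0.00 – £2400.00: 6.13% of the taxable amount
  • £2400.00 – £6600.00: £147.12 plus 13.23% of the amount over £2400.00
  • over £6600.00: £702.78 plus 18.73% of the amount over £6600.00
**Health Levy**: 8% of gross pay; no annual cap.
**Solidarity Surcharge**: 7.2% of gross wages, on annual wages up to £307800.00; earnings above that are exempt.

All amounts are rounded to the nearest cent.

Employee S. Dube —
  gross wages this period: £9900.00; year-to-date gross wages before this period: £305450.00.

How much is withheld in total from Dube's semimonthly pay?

Provincial Income Tax: taxable = £9900.00
  £702.78 + 18.73% × (£9900.00 − £6600.00) = £702.78 + 18.73% × £3300.00 = £1320.87
Health Levy: 8% × £9900.00 = £792.00
Solidarity Surcharge: cap £307800.00 − YTD £305450.00 = £2350.00 subject; 7.2% × £2350.00 = £169.20
Total: £1320.87 + £792.00 + £169.20 = £2282.07

£2282.07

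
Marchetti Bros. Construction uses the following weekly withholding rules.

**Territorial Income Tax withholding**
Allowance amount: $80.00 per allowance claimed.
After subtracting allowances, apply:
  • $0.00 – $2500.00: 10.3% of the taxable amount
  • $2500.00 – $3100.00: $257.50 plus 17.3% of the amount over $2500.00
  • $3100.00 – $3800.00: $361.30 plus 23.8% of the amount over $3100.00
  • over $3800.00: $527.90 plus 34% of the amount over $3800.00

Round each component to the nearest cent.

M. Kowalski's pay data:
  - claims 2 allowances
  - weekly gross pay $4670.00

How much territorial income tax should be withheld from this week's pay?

Territorial Income Tax: taxable = $4670.00 − 2×$80.00 = $4510.00
  $527.90 + 34% × ($4510.00 − $3800.00) = $527.90 + 34% × $710.00 = $769.30

$769.30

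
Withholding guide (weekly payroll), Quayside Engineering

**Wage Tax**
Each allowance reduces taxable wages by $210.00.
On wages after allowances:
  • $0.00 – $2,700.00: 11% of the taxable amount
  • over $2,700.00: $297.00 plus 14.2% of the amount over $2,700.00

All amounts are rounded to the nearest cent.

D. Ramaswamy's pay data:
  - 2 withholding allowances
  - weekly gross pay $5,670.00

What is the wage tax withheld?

$659.10

Wage Tax: taxable = $5,670.00 − 2×$210.00 = $5,250.00
  $297.00 + 14.2% × ($5,250.00 − $2,700.00) = $297.00 + 14.2% × $2,550.00 = $659.10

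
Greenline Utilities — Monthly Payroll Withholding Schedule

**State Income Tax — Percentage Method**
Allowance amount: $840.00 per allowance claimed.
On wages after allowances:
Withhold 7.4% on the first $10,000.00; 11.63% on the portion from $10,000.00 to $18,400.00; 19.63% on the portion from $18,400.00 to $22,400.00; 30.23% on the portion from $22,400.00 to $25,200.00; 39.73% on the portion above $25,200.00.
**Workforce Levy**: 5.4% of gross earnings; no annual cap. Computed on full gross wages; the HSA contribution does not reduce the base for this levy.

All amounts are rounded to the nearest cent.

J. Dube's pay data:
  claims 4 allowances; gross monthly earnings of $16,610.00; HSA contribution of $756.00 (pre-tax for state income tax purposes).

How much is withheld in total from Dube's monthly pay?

State Income Tax: taxable = $16,610.00 − $756.00 − 4×$840.00 = $12,494.00
  $740.00 + 11.63% × ($12,494.00 − $10,000.00) = $740.00 + 11.63% × $2,494.00 = $1,030.05
Workforce Levy: 5.4% × $16,610.00 = $896.94
Total: $1,030.05 + $896.94 = $1,926.99

$1,926.99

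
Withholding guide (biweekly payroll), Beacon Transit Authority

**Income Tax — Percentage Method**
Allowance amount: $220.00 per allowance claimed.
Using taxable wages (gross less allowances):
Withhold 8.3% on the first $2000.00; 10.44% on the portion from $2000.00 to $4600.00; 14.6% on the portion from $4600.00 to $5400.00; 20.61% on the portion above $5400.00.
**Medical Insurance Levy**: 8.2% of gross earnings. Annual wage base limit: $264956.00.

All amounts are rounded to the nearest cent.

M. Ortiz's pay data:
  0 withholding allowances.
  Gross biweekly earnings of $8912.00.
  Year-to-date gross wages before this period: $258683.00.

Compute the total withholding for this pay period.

$1792.45

Income Tax: taxable = $8912.00
  $554.24 + 20.61% × ($8912.00 − $5400.00) = $554.24 + 20.61% × $3512.00 = $1278.06
Medical Insurance Levy: cap $264956.00 − YTD $258683.00 = $6273.00 subject; 8.2% × $6273.00 = $514.39
Total: $1278.06 + $514.39 = $1792.45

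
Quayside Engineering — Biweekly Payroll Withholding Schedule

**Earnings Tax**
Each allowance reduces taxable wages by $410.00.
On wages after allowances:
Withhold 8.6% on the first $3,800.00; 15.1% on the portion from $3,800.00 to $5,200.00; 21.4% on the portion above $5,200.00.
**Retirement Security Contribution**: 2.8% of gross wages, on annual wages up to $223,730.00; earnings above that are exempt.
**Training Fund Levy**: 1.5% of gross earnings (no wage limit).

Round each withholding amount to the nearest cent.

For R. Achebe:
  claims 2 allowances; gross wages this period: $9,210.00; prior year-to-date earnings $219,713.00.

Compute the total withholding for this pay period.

Earnings Tax: taxable = $9,210.00 − 2×$410.00 = $8,390.00
  $538.20 + 21.4% × ($8,390.00 − $5,200.00) = $538.20 + 21.4% × $3,190.00 = $1,220.86
Retirement Security Contribution: cap $223,730.00 − YTD $219,713.00 = $4,017.00 subject; 2.8% × $4,017.00 = $112.48
Training Fund Levy: 1.5% × $9,210.00 = $138.15
Total: $1,220.86 + $112.48 + $138.15 = $1,471.49

$1,471.49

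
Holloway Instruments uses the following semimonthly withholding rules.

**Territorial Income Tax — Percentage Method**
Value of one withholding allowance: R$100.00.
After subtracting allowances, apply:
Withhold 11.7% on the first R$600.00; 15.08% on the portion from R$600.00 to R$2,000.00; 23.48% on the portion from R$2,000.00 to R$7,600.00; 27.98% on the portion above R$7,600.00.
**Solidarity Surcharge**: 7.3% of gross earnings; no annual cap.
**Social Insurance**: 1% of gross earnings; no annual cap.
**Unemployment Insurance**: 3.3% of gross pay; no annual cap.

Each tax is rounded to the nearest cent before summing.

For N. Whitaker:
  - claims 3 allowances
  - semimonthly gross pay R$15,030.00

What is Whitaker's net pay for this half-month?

R$9,695.35

Territorial Income Tax: taxable = R$15,030.00 − 3×R$100.00 = R$14,730.00
  R$1,596.20 + 27.98% × (R$14,730.00 − R$7,600.00) = R$1,596.20 + 27.98% × R$7,130.00 = R$3,591.17
Solidarity Surcharge: 7.3% × R$15,030.00 = R$1,097.19
Social Insurance: 1% × R$15,030.00 = R$150.30
Unemployment Insurance: 3.3% × R$15,030.00 = R$495.99
Total withheld: R$3,591.17 + R$1,097.19 + R$150.30 + R$495.99 = R$5,334.65
Net pay: R$15,030.00 − R$5,334.65 = R$9,695.35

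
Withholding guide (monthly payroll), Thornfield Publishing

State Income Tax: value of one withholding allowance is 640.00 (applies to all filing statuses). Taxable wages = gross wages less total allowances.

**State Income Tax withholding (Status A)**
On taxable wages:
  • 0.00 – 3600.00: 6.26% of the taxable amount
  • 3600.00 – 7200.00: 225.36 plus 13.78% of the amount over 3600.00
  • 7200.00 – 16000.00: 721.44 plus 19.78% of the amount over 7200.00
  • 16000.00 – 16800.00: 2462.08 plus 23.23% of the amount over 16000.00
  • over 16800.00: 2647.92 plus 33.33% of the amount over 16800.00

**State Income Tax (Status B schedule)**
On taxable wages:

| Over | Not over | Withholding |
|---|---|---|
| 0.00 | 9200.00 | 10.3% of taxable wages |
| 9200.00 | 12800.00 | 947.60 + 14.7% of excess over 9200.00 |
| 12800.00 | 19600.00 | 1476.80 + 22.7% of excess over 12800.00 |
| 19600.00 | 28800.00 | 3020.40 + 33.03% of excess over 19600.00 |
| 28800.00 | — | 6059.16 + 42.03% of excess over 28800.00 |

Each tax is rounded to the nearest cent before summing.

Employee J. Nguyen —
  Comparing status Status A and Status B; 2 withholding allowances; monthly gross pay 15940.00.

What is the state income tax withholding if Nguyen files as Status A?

2197.03

State Income Tax (Status A): taxable = 15940.00 − 2×640.00 = 14660.00
  721.44 + 19.78% × (14660.00 − 7200.00) = 721.44 + 19.78% × 7460.00 = 2197.03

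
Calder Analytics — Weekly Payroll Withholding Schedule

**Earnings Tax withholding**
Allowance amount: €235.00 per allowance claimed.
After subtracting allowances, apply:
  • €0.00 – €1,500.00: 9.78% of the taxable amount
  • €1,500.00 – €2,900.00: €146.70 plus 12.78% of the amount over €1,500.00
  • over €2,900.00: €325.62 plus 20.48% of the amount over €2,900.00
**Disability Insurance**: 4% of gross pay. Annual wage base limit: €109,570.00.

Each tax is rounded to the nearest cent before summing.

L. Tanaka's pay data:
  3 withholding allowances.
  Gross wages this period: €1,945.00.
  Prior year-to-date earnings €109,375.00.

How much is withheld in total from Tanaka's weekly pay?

€129.07

Earnings Tax: taxable = €1,945.00 − 3×€235.00 = €1,240.00
  9.78% × €1,240.00 = €121.27
Disability Insurance: cap €109,570.00 − YTD €109,375.00 = €195.00 subject; 4% × €195.00 = €7.80
Total: €121.27 + €7.80 = €129.07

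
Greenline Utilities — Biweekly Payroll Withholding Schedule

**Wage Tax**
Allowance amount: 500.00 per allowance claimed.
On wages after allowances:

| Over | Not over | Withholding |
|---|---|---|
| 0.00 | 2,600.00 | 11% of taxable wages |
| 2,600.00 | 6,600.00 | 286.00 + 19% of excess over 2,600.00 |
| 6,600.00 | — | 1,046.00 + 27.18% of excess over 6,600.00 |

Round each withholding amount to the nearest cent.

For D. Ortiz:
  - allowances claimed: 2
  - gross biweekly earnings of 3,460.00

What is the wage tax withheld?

Wage Tax: taxable = 3,460.00 − 2×500.00 = 2,460.00
  11% × 2,460.00 = 270.60

270.60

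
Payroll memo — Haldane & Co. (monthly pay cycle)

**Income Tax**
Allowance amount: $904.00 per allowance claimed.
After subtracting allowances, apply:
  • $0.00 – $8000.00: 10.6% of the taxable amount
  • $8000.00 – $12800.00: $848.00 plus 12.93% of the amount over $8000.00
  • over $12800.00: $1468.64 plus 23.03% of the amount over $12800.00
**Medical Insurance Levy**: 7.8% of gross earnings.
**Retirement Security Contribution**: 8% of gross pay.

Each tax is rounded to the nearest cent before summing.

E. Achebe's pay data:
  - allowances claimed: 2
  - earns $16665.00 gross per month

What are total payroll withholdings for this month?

$4575.44

Income Tax: taxable = $16665.00 − 2×$904.00 = $14857.00
  $1468.64 + 23.03% × ($14857.00 − $12800.00) = $1468.64 + 23.03% × $2057.00 = $1942.37
Medical Insurance Levy: 7.8% × $16665.00 = $1299.87
Retirement Security Contribution: 8% × $16665.00 = $1333.20
Total: $1942.37 + $1299.87 + $1333.20 = $4575.44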